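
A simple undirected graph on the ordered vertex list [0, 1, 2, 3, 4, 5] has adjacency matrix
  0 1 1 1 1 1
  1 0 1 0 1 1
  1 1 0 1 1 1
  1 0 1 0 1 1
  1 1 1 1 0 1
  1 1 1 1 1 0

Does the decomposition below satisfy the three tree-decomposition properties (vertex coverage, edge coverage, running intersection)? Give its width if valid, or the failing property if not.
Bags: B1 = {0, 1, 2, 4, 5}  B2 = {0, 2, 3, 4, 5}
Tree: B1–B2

Vertex coverage: the bags together contain {0, 1, 2, 3, 4, 5}, the full vertex set. Edge coverage: each edge of G has both endpoints in at least one bag. Running intersection: for every vertex, the bags containing it form a connected subtree. All three properties hold, so this is a valid tree decomposition of width max|bag| − 1 = 4, and hence tw(G) ≤ 4.

Yes; width 4.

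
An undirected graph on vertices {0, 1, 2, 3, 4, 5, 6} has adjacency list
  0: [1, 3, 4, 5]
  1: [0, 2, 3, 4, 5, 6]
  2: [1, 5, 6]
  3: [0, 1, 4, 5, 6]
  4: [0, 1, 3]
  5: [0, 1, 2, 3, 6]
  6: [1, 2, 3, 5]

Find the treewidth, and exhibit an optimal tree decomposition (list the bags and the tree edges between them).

Every bag has size at most 4, so the width is 4 − 1 = 3 and tw(G) ≤ 3. On the other hand G contains the 4-clique {1, 2, 5, 6}. A clique must lie in a single bag of any decomposition, so no decomposition can have width below 3. The upper and lower bounds meet at 3, so that is the treewidth.

Treewidth 3.
One optimal decomposition is:
Bags: B1 = {1, 3, 5, 6}  B2 = {0, 1, 3, 5}  B3 = {1, 2, 5, 6}  B4 = {0, 1, 3, 4}
Tree: B1–B2, B1–B3, B2–B4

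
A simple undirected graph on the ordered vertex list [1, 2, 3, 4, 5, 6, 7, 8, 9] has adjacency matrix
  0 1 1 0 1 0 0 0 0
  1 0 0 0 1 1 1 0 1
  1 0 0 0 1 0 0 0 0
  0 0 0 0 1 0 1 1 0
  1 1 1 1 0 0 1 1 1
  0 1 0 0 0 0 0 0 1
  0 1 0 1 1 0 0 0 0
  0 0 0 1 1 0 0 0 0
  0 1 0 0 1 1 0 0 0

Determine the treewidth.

2

A width-2 tree decomposition is:
Bags: B1 = {2, 5, 9}  B2 = {1, 2, 5}  B3 = {2, 5, 7}  B4 = {4, 5, 7}  B5 = {2, 6, 9}  B6 = {1, 3, 5}  B7 = {4, 5, 8}
Tree: B1–B2, B2–B3, B3–B4, B1–B5, B2–B6, B4–B7
Every bag has size at most 3, so the width is 3 − 1 = 2 and tw(G) ≤ 2. Conversely, {4, 5, 8} is a clique of size 3, and the vertices of any clique must share a bag in every tree decomposition; so some bag has ≥ 3 vertices and tw(G) ≥ 2. Therefore the treewidth is 2.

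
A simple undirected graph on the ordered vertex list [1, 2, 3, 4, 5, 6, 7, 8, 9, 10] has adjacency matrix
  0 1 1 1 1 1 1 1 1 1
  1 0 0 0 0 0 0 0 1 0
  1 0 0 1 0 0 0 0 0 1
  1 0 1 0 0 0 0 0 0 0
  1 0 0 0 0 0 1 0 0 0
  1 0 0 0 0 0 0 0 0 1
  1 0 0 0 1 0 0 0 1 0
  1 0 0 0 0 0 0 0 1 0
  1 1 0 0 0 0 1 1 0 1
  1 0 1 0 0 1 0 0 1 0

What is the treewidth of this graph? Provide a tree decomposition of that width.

Each bag holds 3 vertices, so the decomposition has width 2, which upper-bounds the treewidth. On the other hand G contains the 3-clique {1, 3, 10}. A clique must lie in a single bag of any decomposition, so no decomposition can have width below 2. The upper and lower bounds meet at 2, so that is the treewidth.

Treewidth 2.
One optimal decomposition is:
Bags: B1 = {1, 9, 10}  B2 = {1, 7, 9}  B3 = {1, 5, 7}  B4 = {1, 6, 10}  B5 = {1, 3, 10}  B6 = {1, 3, 4}  B7 = {1, 2, 9}  B8 = {1, 8, 9}
Tree: B1–B2, B2–B3, B1–B4, B4–B5, B5–B6, B1–B7, B2–B8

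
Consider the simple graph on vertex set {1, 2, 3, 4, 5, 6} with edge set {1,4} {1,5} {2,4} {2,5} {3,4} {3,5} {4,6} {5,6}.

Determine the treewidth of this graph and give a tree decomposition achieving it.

Each bag holds 3 vertices, so the decomposition has width 2, which upper-bounds the treewidth. For the lower bound, G contains the cycle 5–2–4–3–5, so G is not a forest; only forests have treewidth ≤ 1, hence tw(G) ≥ 2. Therefore the treewidth is 2.

Treewidth 2.
One such decomposition:
Bags: B1 = {2, 4, 5}  B2 = {3, 4, 5}  B3 = {4, 5, 6}  B4 = {1, 4, 5}
Tree: B1–B2, B2–B3, B3–B4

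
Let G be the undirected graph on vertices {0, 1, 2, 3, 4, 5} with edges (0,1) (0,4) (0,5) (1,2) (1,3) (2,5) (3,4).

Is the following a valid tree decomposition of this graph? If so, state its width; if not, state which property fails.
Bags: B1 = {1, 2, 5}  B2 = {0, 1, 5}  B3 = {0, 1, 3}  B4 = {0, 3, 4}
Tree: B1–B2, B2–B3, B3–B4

Yes; width 2.

Checking the three conditions: (i) the bags cover all of {0, 1, 2, 3, 4, 5}; (ii) for each edge, some bag contains both endpoints; (iii) the bags containing any fixed vertex form a subtree. All hold, so the decomposition is valid with width 3 − 1 = 2.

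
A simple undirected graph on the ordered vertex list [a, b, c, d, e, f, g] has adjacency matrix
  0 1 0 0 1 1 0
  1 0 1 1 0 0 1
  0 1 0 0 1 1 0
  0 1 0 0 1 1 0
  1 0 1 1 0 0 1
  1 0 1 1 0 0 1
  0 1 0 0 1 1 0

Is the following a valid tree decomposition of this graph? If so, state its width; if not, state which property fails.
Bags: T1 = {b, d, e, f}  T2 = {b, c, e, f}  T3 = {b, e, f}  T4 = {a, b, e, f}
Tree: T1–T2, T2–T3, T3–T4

No — vertex g appears in no bag.

A tree decomposition must satisfy three properties: every vertex lies in some bag; for every edge, both endpoints lie together in some bag; and for every vertex, the bags containing it form a connected subtree. Here vertex g appears in no bag, so the decomposition is invalid.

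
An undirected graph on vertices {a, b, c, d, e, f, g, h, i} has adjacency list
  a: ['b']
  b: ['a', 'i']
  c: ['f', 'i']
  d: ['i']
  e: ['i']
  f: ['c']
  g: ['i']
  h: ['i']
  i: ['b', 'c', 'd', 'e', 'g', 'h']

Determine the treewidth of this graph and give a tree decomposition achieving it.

The largest bag has 2 vertices, giving width 1; this decomposition certifies tw(G) ≤ 1. Any graph with an edge has treewidth ≥ 1, and G has the edge e–i. Therefore the treewidth is 1.

Treewidth 1.
One optimal decomposition is:
Bags: B1 = {e, i}  B2 = {b, i}  B3 = {g, i}  B4 = {c, i}  B5 = {h, i}  B6 = {c, f}  B7 = {d, i}  B8 = {a, b}
Tree: B1–B2, B1–B3, B3–B4, B2–B5, B4–B6, B4–B7, B2–B8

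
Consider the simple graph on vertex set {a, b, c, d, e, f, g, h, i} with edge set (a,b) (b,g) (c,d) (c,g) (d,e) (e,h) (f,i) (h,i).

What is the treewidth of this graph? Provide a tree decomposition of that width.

Treewidth 1.
One such decomposition:
Bags: B1 = {f, i}  B2 = {h, i}  B3 = {e, h}  B4 = {d, e}  B5 = {c, d}  B6 = {c, g}  B7 = {b, g}  B8 = {a, b}
Tree: B1–B2, B2–B3, B3–B4, B4–B5, B5–B6, B6–B7, B7–B8

The largest bag has 2 vertices, giving width 1; this decomposition certifies tw(G) ≤ 1. Since G has at least one edge (e.g. f–i), it is not an edgeless graph, so tw(G) ≥ 1. Hence tw(G) = 1 exactly.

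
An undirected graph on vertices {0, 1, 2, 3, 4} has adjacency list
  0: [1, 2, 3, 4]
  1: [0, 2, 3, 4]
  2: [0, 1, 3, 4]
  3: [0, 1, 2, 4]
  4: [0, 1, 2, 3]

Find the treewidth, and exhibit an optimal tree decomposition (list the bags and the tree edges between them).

Treewidth 4.
One such decomposition:
Bags: B1 = {0, 1, 2, 3, 4}
Tree: (single bag)

With just one bag of size 5, the width is 5 − 1 = 4, so tw(G) ≤ 4. On the other hand G contains the 5-clique {0, 1, 2, 3, 4}. A clique must lie in a single bag of any decomposition, so no decomposition can have width below 4. Combining the bounds, tw(G) = 4.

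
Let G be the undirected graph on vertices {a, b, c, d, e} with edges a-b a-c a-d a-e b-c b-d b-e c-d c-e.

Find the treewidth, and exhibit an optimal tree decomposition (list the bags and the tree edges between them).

Treewidth 3.
One optimal decomposition is:
Bags: B1 = {a, b, c, d}  B2 = {a, b, c, e}
Tree: B1–B2

Each bag holds 4 vertices, so the decomposition has width 3, which upper-bounds the treewidth. On the other hand G contains the 4-clique {a, b, c, d}. A clique must lie in a single bag of any decomposition, so no decomposition can have width below 3. Therefore the treewidth is 3.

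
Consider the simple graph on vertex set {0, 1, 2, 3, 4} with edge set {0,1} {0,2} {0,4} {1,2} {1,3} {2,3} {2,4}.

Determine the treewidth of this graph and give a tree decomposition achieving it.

Every bag has size at most 3, so the width is 3 − 1 = 2 and tw(G) ≤ 2. On the other hand G contains the 3-clique {0, 1, 2}. A clique must lie in a single bag of any decomposition, so no decomposition can have width below 2. Therefore the treewidth is 2.

Treewidth 2.
One optimal decomposition is:
Bags: B1 = {0, 2, 4}  B2 = {0, 1, 2}  B3 = {1, 2, 3}
Tree: B1–B2, B2–B3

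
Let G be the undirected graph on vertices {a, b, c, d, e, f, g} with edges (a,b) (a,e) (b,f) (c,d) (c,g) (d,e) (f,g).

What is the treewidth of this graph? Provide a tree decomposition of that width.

The largest bag has 3 vertices, giving width 2; this decomposition certifies tw(G) ≤ 2. For the lower bound, G contains the cycle a–e–d–c–g–f–b–a, so G is not a forest; only forests have treewidth ≤ 1, hence tw(G) ≥ 2. The upper and lower bounds meet at 2, so that is the treewidth.

Treewidth 2.
One such decomposition:
Bags: B1 = {a, d, e}  B2 = {a, c, d}  B3 = {a, c, g}  B4 = {a, f, g}  B5 = {a, b, f}
Tree: B1–B2, B2–B3, B3–B4, B4–B5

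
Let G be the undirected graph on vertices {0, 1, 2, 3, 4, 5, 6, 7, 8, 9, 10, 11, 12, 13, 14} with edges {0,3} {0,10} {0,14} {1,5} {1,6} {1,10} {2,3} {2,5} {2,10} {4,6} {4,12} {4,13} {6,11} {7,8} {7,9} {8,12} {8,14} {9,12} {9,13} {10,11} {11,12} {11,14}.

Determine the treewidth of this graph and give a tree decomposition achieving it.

Treewidth 3.
Bags: B1 = {7, 8, 9, 13}  B2 = {8, 9, 12, 13}  B3 = {4, 8, 12, 13}  B4 = {4, 8, 12, 14}  B5 = {4, 11, 12, 14}  B6 = {4, 6, 11, 14}  B7 = {0, 6, 11, 14}  B8 = {0, 6, 10, 11}  B9 = {0, 1, 6, 10}  B10 = {0, 1, 3, 10}  B11 = {1, 2, 3, 10}  B12 = {1, 2, 3, 5}
Tree: B1–B2, B2–B3, B3–B4, B4–B5, B5–B6, B6–B7, B7–B8, B8–B9, B9–B10, B10–B11, B11–B12

Every bag has size at most 4, so the width is 4 − 1 = 3 and tw(G) ≤ 3. For the lower bound: the 4 vertex sets {7,9,13}, {8}, {12}, {4,6,11,14} are disjoint, each induces a connected subgraph, and every pair is joined by at least one edge of G. Contracting each set to a single vertex therefore yields K_{4} as a minor, and since treewidth is minor-monotone, tw(G) ≥ tw(K_{4}) = 3. The upper and lower bounds meet at 3, so that is the treewidth.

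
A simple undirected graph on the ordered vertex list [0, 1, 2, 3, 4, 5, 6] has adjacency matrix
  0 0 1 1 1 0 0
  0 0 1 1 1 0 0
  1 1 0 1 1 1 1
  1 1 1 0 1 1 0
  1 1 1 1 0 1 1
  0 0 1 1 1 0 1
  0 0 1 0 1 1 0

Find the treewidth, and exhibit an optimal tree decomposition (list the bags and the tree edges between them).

Each bag holds 4 vertices, so the decomposition has width 3, which upper-bounds the treewidth. On the other hand G contains the 4-clique {0, 2, 3, 4}. A clique must lie in a single bag of any decomposition, so no decomposition can have width below 3. Combining the bounds, tw(G) = 3.

Treewidth 3.
One such decomposition:
Bags: B1 = {1, 2, 3, 4}  B2 = {2, 3, 4, 5}  B3 = {2, 4, 5, 6}  B4 = {0, 2, 3, 4}
Tree: B1–B2, B2–B3, B2–B4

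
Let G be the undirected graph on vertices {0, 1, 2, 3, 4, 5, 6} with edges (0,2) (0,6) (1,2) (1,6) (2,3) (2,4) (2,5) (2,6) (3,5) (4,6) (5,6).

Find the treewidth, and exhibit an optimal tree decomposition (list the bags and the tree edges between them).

Each bag holds 3 vertices, so the decomposition has width 2, which upper-bounds the treewidth. On the other hand G contains the 3-clique {2, 3, 5}. A clique must lie in a single bag of any decomposition, so no decomposition can have width below 2. The upper and lower bounds meet at 2, so that is the treewidth.

Treewidth 2.
One optimal decomposition is:
Bags: B1 = {2, 5, 6}  B2 = {2, 3, 5}  B3 = {0, 2, 6}  B4 = {2, 4, 6}  B5 = {1, 2, 6}
Tree: B1–B2, B1–B3, B1–B4, B3–B5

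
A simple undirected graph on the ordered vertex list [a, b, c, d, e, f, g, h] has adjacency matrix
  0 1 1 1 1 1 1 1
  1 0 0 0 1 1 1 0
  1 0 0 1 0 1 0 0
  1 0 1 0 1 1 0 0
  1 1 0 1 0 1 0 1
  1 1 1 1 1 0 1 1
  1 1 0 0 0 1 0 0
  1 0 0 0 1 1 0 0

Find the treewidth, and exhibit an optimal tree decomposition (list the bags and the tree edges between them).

Every bag has size at most 4, so the width is 4 − 1 = 3 and tw(G) ≤ 3. Conversely, {a, b, f, g} is a clique of size 4, and the vertices of any clique must share a bag in every tree decomposition; so some bag has ≥ 4 vertices and tw(G) ≥ 3. The upper and lower bounds meet at 3, so that is the treewidth.

Treewidth 3.
Bags: B1 = {a, e, f, h}  B2 = {a, b, e, f}  B3 = {a, d, e, f}  B4 = {a, b, f, g}  B5 = {a, c, d, f}
Tree: B1–B2, B1–B3, B2–B4, B3–B5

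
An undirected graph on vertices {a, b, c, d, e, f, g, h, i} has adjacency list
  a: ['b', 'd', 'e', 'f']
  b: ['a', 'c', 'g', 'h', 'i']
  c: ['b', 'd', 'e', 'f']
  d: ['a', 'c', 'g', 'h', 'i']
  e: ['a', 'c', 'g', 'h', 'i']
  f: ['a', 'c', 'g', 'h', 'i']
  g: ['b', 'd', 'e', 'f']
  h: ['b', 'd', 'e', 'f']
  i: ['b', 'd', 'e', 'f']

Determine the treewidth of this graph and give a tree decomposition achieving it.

Each bag holds 5 vertices, so the decomposition has width 4, which upper-bounds the treewidth. For the lower bound: the 5 vertex sets {f,i}, {d,h}, {b,c}, {e}, {a} are disjoint, each induces a connected subgraph, and every pair is joined by at least one edge of G. Contracting each set to a single vertex therefore yields K_{5} as a minor, and since treewidth is minor-monotone, tw(G) ≥ tw(K_{5}) = 4. Therefore the treewidth is 4.

Treewidth 4.
One optimal decomposition is:
Bags: B1 = {b, d, e, f, i}  B2 = {b, d, e, f, h}  B3 = {b, c, d, e, f}  B4 = {a, b, d, e, f}  B5 = {b, d, e, f, g}
Tree: B1–B2, B2–B3, B3–B4, B4–B5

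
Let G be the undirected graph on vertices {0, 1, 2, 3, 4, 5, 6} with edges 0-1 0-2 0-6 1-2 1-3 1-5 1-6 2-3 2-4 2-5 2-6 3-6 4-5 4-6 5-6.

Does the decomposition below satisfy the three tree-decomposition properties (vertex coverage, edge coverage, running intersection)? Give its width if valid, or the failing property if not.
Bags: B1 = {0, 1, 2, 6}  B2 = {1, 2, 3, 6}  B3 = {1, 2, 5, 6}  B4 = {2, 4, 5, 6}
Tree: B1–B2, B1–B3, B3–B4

Vertex coverage: the bags together contain {0, 1, 2, 3, 4, 5, 6}, the full vertex set. Edge coverage: each edge of G has both endpoints in at least one bag. Running intersection: for every vertex, the bags containing it form a connected subtree. All three properties hold, so this is a valid tree decomposition of width max|bag| − 1 = 3, and hence tw(G) ≤ 3.

Yes; width 3.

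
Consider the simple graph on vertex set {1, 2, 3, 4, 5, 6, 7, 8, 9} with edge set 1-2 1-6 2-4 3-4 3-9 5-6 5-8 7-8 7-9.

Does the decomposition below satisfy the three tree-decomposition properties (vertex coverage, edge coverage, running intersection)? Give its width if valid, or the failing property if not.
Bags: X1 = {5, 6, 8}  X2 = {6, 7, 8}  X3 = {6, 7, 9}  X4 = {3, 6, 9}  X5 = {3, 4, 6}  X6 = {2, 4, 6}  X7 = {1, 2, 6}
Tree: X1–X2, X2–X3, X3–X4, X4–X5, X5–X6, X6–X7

Checking the three conditions: (i) the bags cover all of {1, 2, 3, 4, 5, 6, 7, 8, 9}; (ii) for each edge, some bag contains both endpoints; (iii) the bags containing any fixed vertex form a subtree. All hold, so the decomposition is valid with width 3 − 1 = 2.

Yes; width 2.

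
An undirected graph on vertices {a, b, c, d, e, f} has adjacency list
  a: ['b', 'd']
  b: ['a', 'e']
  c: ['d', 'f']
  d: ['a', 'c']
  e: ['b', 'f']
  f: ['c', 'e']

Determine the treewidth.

A width-2 tree decomposition is:
Bags: B1 = {b, e, f}  B2 = {b, c, f}  B3 = {b, c, d}  B4 = {a, b, d}
Tree: B1–B2, B2–B3, B3–B4
Each bag holds 3 vertices, so the decomposition has width 2, which upper-bounds the treewidth. For the lower bound, G contains the cycle b–e–f–c–d–a–b, so G is not a forest; only forests have treewidth ≤ 1, hence tw(G) ≥ 2. Hence tw(G) = 2 exactly.

2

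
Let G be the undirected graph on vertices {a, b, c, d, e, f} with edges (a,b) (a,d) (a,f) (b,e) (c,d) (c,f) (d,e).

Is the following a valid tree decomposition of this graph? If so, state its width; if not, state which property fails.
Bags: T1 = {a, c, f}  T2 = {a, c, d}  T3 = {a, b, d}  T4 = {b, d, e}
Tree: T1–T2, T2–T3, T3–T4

Yes; width 2.

Checking the three conditions: (i) the bags cover all of {a, b, c, d, e, f}; (ii) for each edge, some bag contains both endpoints; (iii) the bags containing any fixed vertex form a subtree. All hold, so the decomposition is valid with width 3 − 1 = 2.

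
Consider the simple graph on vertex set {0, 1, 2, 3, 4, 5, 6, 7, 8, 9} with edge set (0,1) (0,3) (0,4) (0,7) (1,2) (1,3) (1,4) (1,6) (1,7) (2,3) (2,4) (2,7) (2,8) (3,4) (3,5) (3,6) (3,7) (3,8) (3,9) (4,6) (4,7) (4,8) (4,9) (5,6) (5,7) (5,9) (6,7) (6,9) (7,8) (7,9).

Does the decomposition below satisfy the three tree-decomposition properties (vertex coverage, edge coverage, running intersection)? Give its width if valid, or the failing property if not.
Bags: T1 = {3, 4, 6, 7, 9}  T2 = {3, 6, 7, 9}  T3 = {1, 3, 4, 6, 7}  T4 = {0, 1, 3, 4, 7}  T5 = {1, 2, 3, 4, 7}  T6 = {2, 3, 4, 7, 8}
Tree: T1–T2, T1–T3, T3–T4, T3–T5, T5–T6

No — vertex 5 appears in no bag.

A tree decomposition must satisfy three properties: every vertex lies in some bag; for every edge, both endpoints lie together in some bag; and for every vertex, the bags containing it form a connected subtree. Here vertex 5 appears in no bag, so the decomposition is invalid.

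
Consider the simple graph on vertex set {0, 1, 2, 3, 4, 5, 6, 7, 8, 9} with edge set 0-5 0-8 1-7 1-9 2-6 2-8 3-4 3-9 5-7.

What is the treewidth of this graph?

A width-1 tree decomposition is:
Bags: B1 = {3, 4}  B2 = {3, 9}  B3 = {1, 9}  B4 = {1, 7}  B5 = {5, 7}  B6 = {0, 5}  B7 = {0, 8}  B8 = {2, 8}  B9 = {2, 6}
Tree: B1–B2, B2–B3, B3–B4, B4–B5, B5–B6, B6–B7, B7–B8, B8–B9
Every bag has size at most 2, so the width is 2 − 1 = 1 and tw(G) ≤ 1. G has an edge, so its treewidth is at least 1. The upper and lower bounds meet at 1, so that is the treewidth.

1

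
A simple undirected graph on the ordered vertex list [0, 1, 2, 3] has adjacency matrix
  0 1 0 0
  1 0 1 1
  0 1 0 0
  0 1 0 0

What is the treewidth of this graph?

1

A width-1 tree decomposition is:
Bags: B1 = {0, 1}  B2 = {1, 3}  B3 = {1, 2}
Tree: B1–B2, B1–B3
Each bag holds 2 vertices, so the decomposition has width 1, which upper-bounds the treewidth. Since G has at least one edge (e.g. 0–1), it is not an edgeless graph, so tw(G) ≥ 1. Combining the bounds, tw(G) = 1.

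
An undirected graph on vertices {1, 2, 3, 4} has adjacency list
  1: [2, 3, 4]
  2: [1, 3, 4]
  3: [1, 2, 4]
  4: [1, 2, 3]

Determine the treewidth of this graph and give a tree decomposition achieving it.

Treewidth 3.
Bags: B1 = {1, 2, 3, 4}
Tree: (single bag)

With just one bag of size 4, the width is 4 − 1 = 3, so tw(G) ≤ 3. On the other hand G contains the 4-clique {1, 2, 3, 4}. A clique must lie in a single bag of any decomposition, so no decomposition can have width below 3. Combining the bounds, tw(G) = 3.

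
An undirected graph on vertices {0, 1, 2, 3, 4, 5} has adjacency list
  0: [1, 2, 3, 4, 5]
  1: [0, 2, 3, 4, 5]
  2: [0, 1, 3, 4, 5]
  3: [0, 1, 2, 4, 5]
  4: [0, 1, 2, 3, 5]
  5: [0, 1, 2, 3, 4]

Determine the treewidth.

5

A width-5 tree decomposition is:
Bags: B1 = {0, 1, 2, 3, 4, 5}
Tree: (single bag)
With just one bag of size 6, the width is 6 − 1 = 5, so tw(G) ≤ 5. For the lower bound, the 6 vertices {0, 1, 2, 3, 4, 5} are pairwise adjacent, and any tree decomposition puts a clique entirely inside one bag — forcing width ≥ 5. The upper and lower bounds meet at 5, so that is the treewidth.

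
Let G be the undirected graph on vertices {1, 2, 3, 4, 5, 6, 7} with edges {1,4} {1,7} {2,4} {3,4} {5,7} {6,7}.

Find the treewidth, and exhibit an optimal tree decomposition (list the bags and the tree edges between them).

Treewidth 1.
One optimal decomposition is:
Bags: B1 = {1, 4}  B2 = {3, 4}  B3 = {1, 7}  B4 = {2, 4}  B5 = {5, 7}  B6 = {6, 7}
Tree: B1–B2, B1–B3, B1–B4, B3–B5, B5–B6

The largest bag has 2 vertices, giving width 1; this decomposition certifies tw(G) ≤ 1. G has an edge, so its treewidth is at least 1. The upper and lower bounds meet at 1, so that is the treewidth.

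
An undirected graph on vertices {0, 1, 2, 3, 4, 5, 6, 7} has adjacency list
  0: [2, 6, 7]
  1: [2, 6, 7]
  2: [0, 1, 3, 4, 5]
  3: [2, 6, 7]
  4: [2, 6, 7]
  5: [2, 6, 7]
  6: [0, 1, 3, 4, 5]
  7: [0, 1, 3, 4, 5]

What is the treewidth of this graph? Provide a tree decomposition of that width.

The largest bag has 4 vertices, giving width 3; this decomposition certifies tw(G) ≤ 3. For the lower bound: the 4 vertex sets {0,6}, {2,5}, {7}, {1} are disjoint, each induces a connected subgraph, and every pair is joined by at least one edge of G. Contracting each set to a single vertex therefore yields K_{4} as a minor, and since treewidth is minor-monotone, tw(G) ≥ tw(K_{4}) = 3. Hence tw(G) = 3 exactly.

Treewidth 3.
Bags: B1 = {0, 2, 6, 7}  B2 = {2, 5, 6, 7}  B3 = {1, 2, 6, 7}  B4 = {2, 4, 6, 7}  B5 = {2, 3, 6, 7}
Tree: B1–B2, B2–B3, B3–B4, B4–B5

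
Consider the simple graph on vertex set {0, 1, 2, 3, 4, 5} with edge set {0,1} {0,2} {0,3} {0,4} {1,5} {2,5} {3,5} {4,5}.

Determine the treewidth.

A width-2 tree decomposition is:
Bags: B1 = {0, 2, 5}  B2 = {0, 3, 5}  B3 = {0, 1, 5}  B4 = {0, 4, 5}
Tree: B1–B2, B2–B3, B3–B4
Each bag holds 3 vertices, so the decomposition has width 2, which upper-bounds the treewidth. Since 0–2–5–3–0 is a cycle in G, G is not acyclic. Forests are exactly the graphs of treewidth ≤ 1, so tw(G) ≥ 2. The upper and lower bounds meet at 2, so that is the treewidth.

2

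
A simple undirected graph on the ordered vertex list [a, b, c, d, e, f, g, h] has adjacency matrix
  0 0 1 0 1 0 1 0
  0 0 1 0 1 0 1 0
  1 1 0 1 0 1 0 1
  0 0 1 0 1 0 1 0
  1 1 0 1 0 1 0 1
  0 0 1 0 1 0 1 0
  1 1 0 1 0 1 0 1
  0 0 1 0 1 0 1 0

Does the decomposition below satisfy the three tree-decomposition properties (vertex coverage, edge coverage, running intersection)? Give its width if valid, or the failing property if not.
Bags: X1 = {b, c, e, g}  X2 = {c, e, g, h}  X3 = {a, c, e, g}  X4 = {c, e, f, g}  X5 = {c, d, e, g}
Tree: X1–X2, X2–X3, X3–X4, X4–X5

Vertex coverage: the bags together contain {a, b, c, d, e, f, g, h}, the full vertex set. Edge coverage: each edge of G has both endpoints in at least one bag. Running intersection: for every vertex, the bags containing it form a connected subtree. All three properties hold, so this is a valid tree decomposition of width max|bag| − 1 = 3, and hence tw(G) ≤ 3.

Yes; width 3.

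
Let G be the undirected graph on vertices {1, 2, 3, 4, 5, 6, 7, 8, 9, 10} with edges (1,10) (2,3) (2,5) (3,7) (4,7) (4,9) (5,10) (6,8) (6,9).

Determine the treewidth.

A width-1 tree decomposition is:
Bags: B1 = {1, 10}  B2 = {5, 10}  B3 = {2, 5}  B4 = {2, 3}  B5 = {3, 7}  B6 = {4, 7}  B7 = {4, 9}  B8 = {6, 9}  B9 = {6, 8}
Tree: B1–B2, B2–B3, B3–B4, B4–B5, B5–B6, B6–B7, B7–B8, B8–B9
Every bag has size at most 2, so the width is 2 − 1 = 1 and tw(G) ≤ 1. Any graph with an edge has treewidth ≥ 1, and G has the edge 1–10. Hence tw(G) = 1 exactly.

1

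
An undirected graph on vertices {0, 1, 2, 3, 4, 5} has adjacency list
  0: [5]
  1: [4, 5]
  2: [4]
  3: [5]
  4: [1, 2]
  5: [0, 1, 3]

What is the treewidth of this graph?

A width-1 tree decomposition is:
Bags: B1 = {1, 5}  B2 = {3, 5}  B3 = {0, 5}  B4 = {1, 4}  B5 = {2, 4}
Tree: B1–B2, B1–B3, B1–B4, B4–B5
The largest bag has 2 vertices, giving width 1; this decomposition certifies tw(G) ≤ 1. Any graph with an edge has treewidth ≥ 1, and G has the edge 1–5. Hence tw(G) = 1 exactly.

1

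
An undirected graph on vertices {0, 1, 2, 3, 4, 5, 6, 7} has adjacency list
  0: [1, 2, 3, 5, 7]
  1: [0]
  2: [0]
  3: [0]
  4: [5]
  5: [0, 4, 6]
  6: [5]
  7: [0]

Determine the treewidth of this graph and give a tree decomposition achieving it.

The largest bag has 2 vertices, giving width 1; this decomposition certifies tw(G) ≤ 1. Any graph with an edge has treewidth ≥ 1, and G has the edge 2–0. Therefore the treewidth is 1.

Treewidth 1.
One such decomposition:
Bags: B1 = {0, 2}  B2 = {0, 5}  B3 = {0, 7}  B4 = {5, 6}  B5 = {4, 5}  B6 = {0, 1}  B7 = {0, 3}
Tree: B1–B2, B2–B3, B2–B4, B4–B5, B1–B6, B6–B7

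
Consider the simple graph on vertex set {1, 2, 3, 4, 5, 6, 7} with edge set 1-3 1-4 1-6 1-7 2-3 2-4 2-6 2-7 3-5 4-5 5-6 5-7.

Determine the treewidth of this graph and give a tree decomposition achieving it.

Treewidth 3.
One such decomposition:
Bags: B1 = {1, 2, 3, 5}  B2 = {1, 2, 5, 7}  B3 = {1, 2, 4, 5}  B4 = {1, 2, 5, 6}
Tree: B1–B2, B2–B3, B3–B4

Each bag holds 4 vertices, so the decomposition has width 3, which upper-bounds the treewidth. For the lower bound: the 4 vertex sets {1,3}, {5,7}, {2}, {4} are disjoint, each induces a connected subgraph, and every pair is joined by at least one edge of G. Contracting each set to a single vertex therefore yields K_{4} as a minor, and since treewidth is minor-monotone, tw(G) ≥ tw(K_{4}) = 3. Hence tw(G) = 3 exactly.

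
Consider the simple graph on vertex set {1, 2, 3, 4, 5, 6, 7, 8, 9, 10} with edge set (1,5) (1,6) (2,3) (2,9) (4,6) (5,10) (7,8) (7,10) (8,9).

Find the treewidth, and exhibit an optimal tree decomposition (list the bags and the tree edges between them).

Treewidth 1.
One optimal decomposition is:
Bags: B1 = {4, 6}  B2 = {1, 6}  B3 = {1, 5}  B4 = {5, 10}  B5 = {7, 10}  B6 = {7, 8}  B7 = {8, 9}  B8 = {2, 9}  B9 = {2, 3}
Tree: B1–B2, B2–B3, B3–B4, B4–B5, B5–B6, B6–B7, B7–B8, B8–B9

Every bag has size at most 2, so the width is 2 − 1 = 1 and tw(G) ≤ 1. Any graph with an edge has treewidth ≥ 1, and G has the edge 4–6. Therefore the treewidth is 1.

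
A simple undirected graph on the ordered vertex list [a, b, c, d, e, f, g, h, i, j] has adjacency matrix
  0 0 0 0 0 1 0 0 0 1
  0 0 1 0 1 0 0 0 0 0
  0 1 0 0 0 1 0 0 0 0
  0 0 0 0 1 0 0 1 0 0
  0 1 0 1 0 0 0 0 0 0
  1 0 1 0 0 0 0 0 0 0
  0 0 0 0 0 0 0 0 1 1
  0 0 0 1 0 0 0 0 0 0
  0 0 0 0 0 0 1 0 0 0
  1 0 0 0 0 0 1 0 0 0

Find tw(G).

A width-1 tree decomposition is:
Bags: B1 = {g, i}  B2 = {g, j}  B3 = {a, j}  B4 = {a, f}  B5 = {c, f}  B6 = {b, c}  B7 = {b, e}  B8 = {d, e}  B9 = {d, h}
Tree: B1–B2, B2–B3, B3–B4, B4–B5, B5–B6, B6–B7, B7–B8, B8–B9
The largest bag has 2 vertices, giving width 1; this decomposition certifies tw(G) ≤ 1. Any graph with an edge has treewidth ≥ 1, and G has the edge i–g. Hence tw(G) = 1 exactly.

1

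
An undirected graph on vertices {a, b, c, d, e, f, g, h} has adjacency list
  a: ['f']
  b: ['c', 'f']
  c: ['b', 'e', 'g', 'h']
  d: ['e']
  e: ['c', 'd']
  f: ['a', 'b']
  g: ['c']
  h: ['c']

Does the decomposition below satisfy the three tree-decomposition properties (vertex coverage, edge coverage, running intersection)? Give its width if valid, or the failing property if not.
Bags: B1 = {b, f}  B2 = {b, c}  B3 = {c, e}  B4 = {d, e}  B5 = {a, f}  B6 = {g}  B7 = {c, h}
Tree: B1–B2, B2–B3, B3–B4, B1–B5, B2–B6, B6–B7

A tree decomposition must satisfy three properties: every vertex lies in some bag; for every edge, both endpoints lie together in some bag; and for every vertex, the bags containing it form a connected subtree. Here edge (c,g) lies in no bag, so the decomposition is invalid.

No — edge (c,g) lies in no bag.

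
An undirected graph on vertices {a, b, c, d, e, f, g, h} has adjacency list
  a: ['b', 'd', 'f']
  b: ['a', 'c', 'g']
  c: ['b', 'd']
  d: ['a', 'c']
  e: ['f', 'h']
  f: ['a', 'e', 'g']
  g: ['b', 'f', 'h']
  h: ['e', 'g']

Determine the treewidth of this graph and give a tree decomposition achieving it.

Treewidth 2.
One optimal decomposition is:
Bags: B1 = {e, f, h}  B2 = {f, g, h}  B3 = {a, f, g}  B4 = {a, b, g}  B5 = {a, b, d}  B6 = {b, c, d}
Tree: B1–B2, B2–B3, B3–B4, B4–B5, B5–B6

The largest bag has 3 vertices, giving width 2; this decomposition certifies tw(G) ≤ 2. Since e–h–g–f–e is a cycle in G, G is not acyclic. Forests are exactly the graphs of treewidth ≤ 1, so tw(G) ≥ 2. Hence tw(G) = 2 exactly.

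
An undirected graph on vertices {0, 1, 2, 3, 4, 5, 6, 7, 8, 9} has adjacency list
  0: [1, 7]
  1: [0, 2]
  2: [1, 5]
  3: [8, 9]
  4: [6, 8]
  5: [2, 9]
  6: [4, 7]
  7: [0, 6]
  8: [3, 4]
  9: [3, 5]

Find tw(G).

A width-2 tree decomposition is:
Bags: B1 = {0, 6, 7}  B2 = {0, 1, 6}  B3 = {1, 2, 6}  B4 = {2, 5, 6}  B5 = {5, 6, 9}  B6 = {3, 6, 9}  B7 = {3, 6, 8}  B8 = {4, 6, 8}
Tree: B1–B2, B2–B3, B3–B4, B4–B5, B5–B6, B6–B7, B7–B8
The largest bag has 3 vertices, giving width 2; this decomposition certifies tw(G) ≤ 2. The edges 6–7–0–1–2–5–9–3–8–4–6 form a cycle, so G is not a tree and its treewidth is at least 2. Combining the bounds, tw(G) = 2.

2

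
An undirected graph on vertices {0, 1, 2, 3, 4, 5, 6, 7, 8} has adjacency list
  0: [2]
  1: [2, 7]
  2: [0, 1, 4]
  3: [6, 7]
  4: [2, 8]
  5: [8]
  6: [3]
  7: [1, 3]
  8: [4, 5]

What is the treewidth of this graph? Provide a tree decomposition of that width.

Treewidth 1.
Bags: B1 = {1, 7}  B2 = {1, 2}  B3 = {3, 7}  B4 = {2, 4}  B5 = {3, 6}  B6 = {0, 2}  B7 = {4, 8}  B8 = {5, 8}
Tree: B1–B2, B1–B3, B2–B4, B3–B5, B4–B6, B4–B7, B7–B8

Every bag has size at most 2, so the width is 2 − 1 = 1 and tw(G) ≤ 1. G has an edge, so its treewidth is at least 1. The upper and lower bounds meet at 1, so that is the treewidth.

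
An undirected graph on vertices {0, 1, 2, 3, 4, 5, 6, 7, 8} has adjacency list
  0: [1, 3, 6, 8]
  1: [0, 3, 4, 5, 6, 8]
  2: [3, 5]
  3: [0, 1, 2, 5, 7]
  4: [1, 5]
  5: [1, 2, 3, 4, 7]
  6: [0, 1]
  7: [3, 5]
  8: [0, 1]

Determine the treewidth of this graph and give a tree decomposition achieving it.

Treewidth 2.
Bags: B1 = {3, 5, 7}  B2 = {1, 3, 5}  B3 = {0, 1, 3}  B4 = {2, 3, 5}  B5 = {0, 1, 6}  B6 = {0, 1, 8}  B7 = {1, 4, 5}
Tree: B1–B2, B2–B3, B2–B4, B3–B5, B5–B6, B2–B7

Each bag holds 3 vertices, so the decomposition has width 2, which upper-bounds the treewidth. On the other hand G contains the 3-clique {0, 1, 8}. A clique must lie in a single bag of any decomposition, so no decomposition can have width below 2. Therefore the treewidth is 2.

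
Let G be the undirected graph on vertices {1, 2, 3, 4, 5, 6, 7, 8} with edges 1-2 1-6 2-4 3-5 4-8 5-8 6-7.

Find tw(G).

A width-1 tree decomposition is:
Bags: B1 = {6, 7}  B2 = {1, 6}  B3 = {1, 2}  B4 = {2, 4}  B5 = {4, 8}  B6 = {5, 8}  B7 = {3, 5}
Tree: B1–B2, B2–B3, B3–B4, B4–B5, B5–B6, B6–B7
Every bag has size at most 2, so the width is 2 − 1 = 1 and tw(G) ≤ 1. G has an edge, so its treewidth is at least 1. Combining the bounds, tw(G) = 1.

1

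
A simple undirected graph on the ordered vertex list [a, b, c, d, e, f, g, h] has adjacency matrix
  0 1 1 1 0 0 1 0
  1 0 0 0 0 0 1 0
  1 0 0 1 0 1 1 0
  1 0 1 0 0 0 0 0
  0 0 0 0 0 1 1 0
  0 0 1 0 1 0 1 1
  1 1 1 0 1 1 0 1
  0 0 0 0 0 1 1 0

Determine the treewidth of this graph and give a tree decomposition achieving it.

Treewidth 2.
Bags: B1 = {c, f, g}  B2 = {f, g, h}  B3 = {a, c, g}  B4 = {a, c, d}  B5 = {e, f, g}  B6 = {a, b, g}
Tree: B1–B2, B1–B3, B3–B4, B2–B5, B3–B6

Each bag holds 3 vertices, so the decomposition has width 2, which upper-bounds the treewidth. On the other hand G contains the 3-clique {a, c, d}. A clique must lie in a single bag of any decomposition, so no decomposition can have width below 2. The upper and lower bounds meet at 2, so that is the treewidth.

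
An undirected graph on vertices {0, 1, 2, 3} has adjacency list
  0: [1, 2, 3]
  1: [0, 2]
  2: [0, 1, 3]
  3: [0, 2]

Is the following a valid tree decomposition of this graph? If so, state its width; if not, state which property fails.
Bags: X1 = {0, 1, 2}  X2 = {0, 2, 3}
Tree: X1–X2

Yes; width 2.

Every vertex of G appears in some bag (union = {0, 1, 2, 3}); every edge is covered by a bag; and for each vertex v the set of bags containing v is connected in the bag tree. The decomposition is therefore valid. The largest bag has 3 vertices, so the width is 2.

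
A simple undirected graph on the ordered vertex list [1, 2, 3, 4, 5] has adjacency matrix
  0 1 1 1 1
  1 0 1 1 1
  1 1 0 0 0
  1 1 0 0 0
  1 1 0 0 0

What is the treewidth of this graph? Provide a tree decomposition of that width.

Treewidth 2.
One such decomposition:
Bags: B1 = {1, 2, 5}  B2 = {1, 2, 3}  B3 = {1, 2, 4}
Tree: B1–B2, B2–B3

Each bag holds 3 vertices, so the decomposition has width 2, which upper-bounds the treewidth. For the lower bound, the 3 vertices {1, 2, 3} are pairwise adjacent, and any tree decomposition puts a clique entirely inside one bag — forcing width ≥ 2. The upper and lower bounds meet at 2, so that is the treewidth.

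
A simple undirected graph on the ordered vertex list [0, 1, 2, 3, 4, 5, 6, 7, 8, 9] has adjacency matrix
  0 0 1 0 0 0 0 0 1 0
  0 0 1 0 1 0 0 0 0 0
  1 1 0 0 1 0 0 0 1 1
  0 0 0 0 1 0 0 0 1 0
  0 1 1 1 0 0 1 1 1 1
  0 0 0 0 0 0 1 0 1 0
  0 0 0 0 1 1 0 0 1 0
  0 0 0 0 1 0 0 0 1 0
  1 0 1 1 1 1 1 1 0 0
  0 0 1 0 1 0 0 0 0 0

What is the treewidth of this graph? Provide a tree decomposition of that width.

Treewidth 2.
One optimal decomposition is:
Bags: B1 = {2, 4, 8}  B2 = {4, 6, 8}  B3 = {0, 2, 8}  B4 = {4, 7, 8}  B5 = {2, 4, 9}  B6 = {1, 2, 4}  B7 = {5, 6, 8}  B8 = {3, 4, 8}
Tree: B1–B2, B1–B3, B2–B4, B1–B5, B5–B6, B2–B7, B4–B8

The largest bag has 3 vertices, giving width 2; this decomposition certifies tw(G) ≤ 2. On the other hand G contains the 3-clique {0, 2, 8}. A clique must lie in a single bag of any decomposition, so no decomposition can have width below 2. Hence tw(G) = 2 exactly.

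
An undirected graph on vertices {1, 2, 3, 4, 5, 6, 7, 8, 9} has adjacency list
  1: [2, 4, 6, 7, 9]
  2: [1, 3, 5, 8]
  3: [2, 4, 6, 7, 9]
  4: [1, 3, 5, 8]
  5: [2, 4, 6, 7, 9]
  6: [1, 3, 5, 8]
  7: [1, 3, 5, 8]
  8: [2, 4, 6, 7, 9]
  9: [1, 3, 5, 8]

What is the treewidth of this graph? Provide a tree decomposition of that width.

Treewidth 4.
One such decomposition:
Bags: B1 = {1, 3, 5, 7, 8}  B2 = {1, 3, 4, 5, 8}  B3 = {1, 3, 5, 8, 9}  B4 = {1, 3, 5, 6, 8}  B5 = {1, 2, 3, 5, 8}
Tree: B1–B2, B2–B3, B3–B4, B4–B5

Each bag holds 5 vertices, so the decomposition has width 4, which upper-bounds the treewidth. For the lower bound: the 5 vertex sets {1,7}, {4,8}, {3,9}, {5}, {6} are disjoint, each induces a connected subgraph, and every pair is joined by at least one edge of G. Contracting each set to a single vertex therefore yields K_{5} as a minor, and since treewidth is minor-monotone, tw(G) ≥ tw(K_{5}) = 4. Therefore the treewidth is 4.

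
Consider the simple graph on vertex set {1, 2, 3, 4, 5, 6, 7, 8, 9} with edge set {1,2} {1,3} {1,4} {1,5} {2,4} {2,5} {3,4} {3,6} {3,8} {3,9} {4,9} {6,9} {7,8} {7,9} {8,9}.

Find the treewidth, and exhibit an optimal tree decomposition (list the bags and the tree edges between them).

Treewidth 2.
Bags: B1 = {3, 6, 9}  B2 = {3, 8, 9}  B3 = {3, 4, 9}  B4 = {1, 3, 4}  B5 = {1, 2, 4}  B6 = {7, 8, 9}  B7 = {1, 2, 5}
Tree: B1–B2, B2–B3, B3–B4, B4–B5, B2–B6, B5–B7

Each bag holds 3 vertices, so the decomposition has width 2, which upper-bounds the treewidth. Conversely, {1, 2, 4} is a clique of size 3, and the vertices of any clique must share a bag in every tree decomposition; so some bag has ≥ 3 vertices and tw(G) ≥ 2. Therefore the treewidth is 2.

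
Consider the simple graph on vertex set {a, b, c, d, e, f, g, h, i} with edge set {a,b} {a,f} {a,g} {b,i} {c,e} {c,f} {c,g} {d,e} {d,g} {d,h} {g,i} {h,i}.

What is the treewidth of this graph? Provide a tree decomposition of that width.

The largest bag has 4 vertices, giving width 3; this decomposition certifies tw(G) ≤ 3. For the lower bound: the 4 vertex sets {b,h,i}, {a}, {g}, {c,d,e,f} are disjoint, each induces a connected subgraph, and every pair is joined by at least one edge of G. Contracting each set to a single vertex therefore yields K_{4} as a minor, and since treewidth is minor-monotone, tw(G) ≥ tw(K_{4}) = 3. Combining the bounds, tw(G) = 3.

Treewidth 3.
One such decomposition:
Bags: B1 = {a, b, h, i}  B2 = {a, g, h, i}  B3 = {a, d, g, h}  B4 = {a, d, f, g}  B5 = {c, d, f, g}  B6 = {c, d, e, f}
Tree: B1–B2, B2–B3, B3–B4, B4–B5, B5–B6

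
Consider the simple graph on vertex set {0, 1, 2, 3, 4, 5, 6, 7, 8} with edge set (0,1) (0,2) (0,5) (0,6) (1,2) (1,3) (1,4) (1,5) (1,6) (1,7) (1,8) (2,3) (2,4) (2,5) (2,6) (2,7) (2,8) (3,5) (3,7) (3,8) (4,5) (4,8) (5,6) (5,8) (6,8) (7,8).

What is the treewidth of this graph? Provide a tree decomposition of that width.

Treewidth 4.
One optimal decomposition is:
Bags: B1 = {1, 2, 3, 7, 8}  B2 = {1, 2, 3, 5, 8}  B3 = {1, 2, 5, 6, 8}  B4 = {0, 1, 2, 5, 6}  B5 = {1, 2, 4, 5, 8}
Tree: B1–B2, B2–B3, B3–B4, B3–B5

Each bag holds 5 vertices, so the decomposition has width 4, which upper-bounds the treewidth. Conversely, {0, 1, 2, 5, 6} is a clique of size 5, and the vertices of any clique must share a bag in every tree decomposition; so some bag has ≥ 5 vertices and tw(G) ≥ 4. The upper and lower bounds meet at 4, so that is the treewidth.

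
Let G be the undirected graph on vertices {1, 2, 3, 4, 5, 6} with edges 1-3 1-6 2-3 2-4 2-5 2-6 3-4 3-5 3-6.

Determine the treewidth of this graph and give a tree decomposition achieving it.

Treewidth 2.
One such decomposition:
Bags: B1 = {2, 3, 5}  B2 = {2, 3, 4}  B3 = {2, 3, 6}  B4 = {1, 3, 6}
Tree: B1–B2, B2–B3, B3–B4

Every bag has size at most 3, so the width is 3 − 1 = 2 and tw(G) ≤ 2. Conversely, {1, 3, 6} is a clique of size 3, and the vertices of any clique must share a bag in every tree decomposition; so some bag has ≥ 3 vertices and tw(G) ≥ 2. Hence tw(G) = 2 exactly.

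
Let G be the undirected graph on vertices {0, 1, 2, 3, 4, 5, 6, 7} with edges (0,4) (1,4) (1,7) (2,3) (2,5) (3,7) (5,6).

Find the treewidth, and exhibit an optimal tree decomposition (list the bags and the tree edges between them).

Treewidth 1.
One such decomposition:
Bags: B1 = {5, 6}  B2 = {2, 5}  B3 = {2, 3}  B4 = {3, 7}  B5 = {1, 7}  B6 = {1, 4}  B7 = {0, 4}
Tree: B1–B2, B2–B3, B3–B4, B4–B5, B5–B6, B6–B7

Every bag has size at most 2, so the width is 2 − 1 = 1 and tw(G) ≤ 1. G has an edge, so its treewidth is at least 1. Therefore the treewidth is 1.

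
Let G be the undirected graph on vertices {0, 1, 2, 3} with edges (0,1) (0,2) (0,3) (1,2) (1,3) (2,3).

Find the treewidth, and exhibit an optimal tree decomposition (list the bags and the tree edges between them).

Treewidth 3.
Bags: B1 = {0, 1, 2, 3}
Tree: (single bag)

A single bag containing all 4 vertices is trivially a valid decomposition of width 3. For the lower bound, the 4 vertices {0, 1, 2, 3} are pairwise adjacent, and any tree decomposition puts a clique entirely inside one bag — forcing width ≥ 3. The upper and lower bounds meet at 3, so that is the treewidth.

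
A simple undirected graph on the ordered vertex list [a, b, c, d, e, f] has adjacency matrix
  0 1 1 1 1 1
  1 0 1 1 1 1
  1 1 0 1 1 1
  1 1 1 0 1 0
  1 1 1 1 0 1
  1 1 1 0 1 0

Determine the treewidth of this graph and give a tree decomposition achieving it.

Each bag holds 5 vertices, so the decomposition has width 4, which upper-bounds the treewidth. On the other hand G contains the 5-clique {a, b, c, d, e}. A clique must lie in a single bag of any decomposition, so no decomposition can have width below 4. Combining the bounds, tw(G) = 4.

Treewidth 4.
One such decomposition:
Bags: B1 = {a, b, c, e, f}  B2 = {a, b, c, d, e}
Tree: B1–B2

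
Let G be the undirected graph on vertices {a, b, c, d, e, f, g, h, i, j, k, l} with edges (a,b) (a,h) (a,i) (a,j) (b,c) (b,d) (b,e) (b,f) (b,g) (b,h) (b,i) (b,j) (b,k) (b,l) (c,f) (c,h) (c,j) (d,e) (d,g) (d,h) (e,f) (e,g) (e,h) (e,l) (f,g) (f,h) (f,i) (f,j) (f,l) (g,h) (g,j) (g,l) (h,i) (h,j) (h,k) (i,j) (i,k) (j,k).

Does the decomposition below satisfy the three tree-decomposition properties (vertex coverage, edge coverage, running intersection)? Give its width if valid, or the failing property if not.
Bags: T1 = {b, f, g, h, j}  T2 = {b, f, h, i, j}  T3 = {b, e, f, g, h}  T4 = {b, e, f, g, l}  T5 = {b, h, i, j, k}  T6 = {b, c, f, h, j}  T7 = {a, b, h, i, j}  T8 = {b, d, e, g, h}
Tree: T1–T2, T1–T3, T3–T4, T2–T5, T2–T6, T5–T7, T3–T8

Yes; width 4.

Checking the three conditions: (i) the bags cover all of {a, b, c, d, e, f, g, h, i, j, k, l}; (ii) for each edge, some bag contains both endpoints; (iii) the bags containing any fixed vertex form a subtree. All hold, so the decomposition is valid with width 5 − 1 = 4.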